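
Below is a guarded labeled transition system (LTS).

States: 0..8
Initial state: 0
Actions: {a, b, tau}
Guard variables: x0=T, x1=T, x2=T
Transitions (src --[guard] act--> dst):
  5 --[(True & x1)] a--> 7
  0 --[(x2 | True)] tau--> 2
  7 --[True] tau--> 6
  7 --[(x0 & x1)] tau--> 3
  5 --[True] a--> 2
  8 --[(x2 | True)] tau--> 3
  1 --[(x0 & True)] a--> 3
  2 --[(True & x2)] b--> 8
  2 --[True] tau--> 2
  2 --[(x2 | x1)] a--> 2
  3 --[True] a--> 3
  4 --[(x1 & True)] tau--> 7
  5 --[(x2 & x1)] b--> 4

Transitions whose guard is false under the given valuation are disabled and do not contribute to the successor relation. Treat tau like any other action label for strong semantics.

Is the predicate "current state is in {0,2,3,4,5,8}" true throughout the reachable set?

Answer: INVARIANT HOLDS

Analysis:
Safe = {0,2,3,4,5,8}
Reachable = {0,2,3,8}
  0: ✓
  2: ✓
  3: ✓
  8: ✓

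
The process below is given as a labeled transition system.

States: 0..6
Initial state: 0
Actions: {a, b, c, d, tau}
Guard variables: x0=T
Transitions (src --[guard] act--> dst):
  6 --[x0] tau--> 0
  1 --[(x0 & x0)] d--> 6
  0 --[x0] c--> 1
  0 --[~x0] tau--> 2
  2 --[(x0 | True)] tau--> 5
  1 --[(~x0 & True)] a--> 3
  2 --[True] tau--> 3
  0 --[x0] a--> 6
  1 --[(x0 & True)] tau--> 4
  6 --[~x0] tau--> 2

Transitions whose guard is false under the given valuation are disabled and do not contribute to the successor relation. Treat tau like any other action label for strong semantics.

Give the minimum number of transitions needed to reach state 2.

Breadth-first toward 2:
  Layer 0: {0}
  Layer 1: {1,6}
  Layer 2: {4}
2 never appears.

Answer: UNREACHABLE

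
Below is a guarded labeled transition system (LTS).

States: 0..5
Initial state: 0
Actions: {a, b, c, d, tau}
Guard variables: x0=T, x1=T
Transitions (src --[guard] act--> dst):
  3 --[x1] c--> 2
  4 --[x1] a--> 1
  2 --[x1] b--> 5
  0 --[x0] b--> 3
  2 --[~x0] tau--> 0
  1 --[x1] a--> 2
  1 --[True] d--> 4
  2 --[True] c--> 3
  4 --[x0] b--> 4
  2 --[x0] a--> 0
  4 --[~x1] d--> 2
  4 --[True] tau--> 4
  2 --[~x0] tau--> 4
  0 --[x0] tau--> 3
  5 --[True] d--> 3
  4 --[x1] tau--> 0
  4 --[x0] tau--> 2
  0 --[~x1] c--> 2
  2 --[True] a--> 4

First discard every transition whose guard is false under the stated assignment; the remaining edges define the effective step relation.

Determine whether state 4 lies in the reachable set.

Answer: REACHABLE

Analysis:
After dropping false guards: 15 live edges.
Layer 0: {0}
Layer 1: {3}  cumulative {0,3}
Layer 2: {2}  cumulative {0,2,3}
Layer 3: {4,5}  cumulative {0,2,3,4,5}
Layer 4: {1}  cumulative {0,1,2,3,4,5}
Reachable = {0,1,2,3,4,5}
witness 4: b·c·a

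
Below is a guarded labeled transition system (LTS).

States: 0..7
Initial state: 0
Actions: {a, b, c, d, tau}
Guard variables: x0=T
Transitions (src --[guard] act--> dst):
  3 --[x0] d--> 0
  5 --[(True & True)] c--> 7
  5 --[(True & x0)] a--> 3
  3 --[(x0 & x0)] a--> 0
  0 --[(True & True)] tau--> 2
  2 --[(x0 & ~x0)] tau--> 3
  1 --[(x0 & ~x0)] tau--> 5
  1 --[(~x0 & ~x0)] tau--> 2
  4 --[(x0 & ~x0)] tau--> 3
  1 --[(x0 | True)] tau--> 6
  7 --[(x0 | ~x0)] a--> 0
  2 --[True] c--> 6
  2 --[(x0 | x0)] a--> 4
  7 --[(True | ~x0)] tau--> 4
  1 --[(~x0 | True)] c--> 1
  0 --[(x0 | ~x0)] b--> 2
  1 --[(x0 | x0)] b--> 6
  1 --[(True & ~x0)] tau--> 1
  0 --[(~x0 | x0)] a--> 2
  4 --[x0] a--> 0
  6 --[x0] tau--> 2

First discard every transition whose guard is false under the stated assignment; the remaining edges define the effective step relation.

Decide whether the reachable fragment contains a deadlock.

Answer: DEADLOCK-FREE

Analysis:
Reach set: {0,2,4,6}
  0: a→2  b→2  tau→2  [3 out]
  2: a→4  c→6  [2 out]
  4: a→0  [1 out]
  6: tau→2  [1 out]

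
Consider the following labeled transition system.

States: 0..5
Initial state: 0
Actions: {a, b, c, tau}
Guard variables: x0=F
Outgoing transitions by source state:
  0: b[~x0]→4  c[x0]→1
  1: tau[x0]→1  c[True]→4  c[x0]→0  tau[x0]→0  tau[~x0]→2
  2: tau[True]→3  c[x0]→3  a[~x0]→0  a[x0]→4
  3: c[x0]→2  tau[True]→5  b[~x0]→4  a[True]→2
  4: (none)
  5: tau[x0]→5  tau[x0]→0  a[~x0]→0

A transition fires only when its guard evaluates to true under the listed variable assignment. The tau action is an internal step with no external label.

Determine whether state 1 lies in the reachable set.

9 transition(s) survive guard evaluation.
depth 0: {0}
depth 1: {4}  total {0,4}
Reach set: {0,4}

Answer: UNREACHABLE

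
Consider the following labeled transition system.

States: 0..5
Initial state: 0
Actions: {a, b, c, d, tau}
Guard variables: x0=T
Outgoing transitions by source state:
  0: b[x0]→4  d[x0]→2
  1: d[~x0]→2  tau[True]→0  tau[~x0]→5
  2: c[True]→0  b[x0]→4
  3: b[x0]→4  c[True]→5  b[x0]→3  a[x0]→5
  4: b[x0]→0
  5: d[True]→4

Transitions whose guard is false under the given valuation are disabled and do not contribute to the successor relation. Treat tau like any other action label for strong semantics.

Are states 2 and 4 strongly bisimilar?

Answer: NOT BISIMILAR

Trace:
Refine partition for ~:
  round 0: {{0,1,2,3,4,5}}
  round 1: {{0},{1},{2},{3},{4},{5}}
stable after 2 split(s): 6 block(s)
[2]={2}  [4]={4}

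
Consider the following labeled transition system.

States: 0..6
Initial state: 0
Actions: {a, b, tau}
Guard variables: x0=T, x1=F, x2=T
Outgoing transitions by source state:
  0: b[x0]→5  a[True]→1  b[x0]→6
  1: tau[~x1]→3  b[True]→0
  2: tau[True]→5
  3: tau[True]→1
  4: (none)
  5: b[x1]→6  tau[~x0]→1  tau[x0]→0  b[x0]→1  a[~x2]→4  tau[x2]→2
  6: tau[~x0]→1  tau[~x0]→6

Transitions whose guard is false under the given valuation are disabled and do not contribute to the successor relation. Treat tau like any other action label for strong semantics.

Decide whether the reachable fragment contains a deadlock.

Reachable = {0,1,2,3,5,6}
  0: a→1  b→5  b→6  [3 out]
  1: b→0  tau→3  [2 out]
  2: tau→5  [1 out]
  3: tau→1  [1 out]
  5: b→1  tau→0  tau→2  [3 out]
  6: ∅  [no exit]
Path to 6: b

Answer: DEADLOCK at state 6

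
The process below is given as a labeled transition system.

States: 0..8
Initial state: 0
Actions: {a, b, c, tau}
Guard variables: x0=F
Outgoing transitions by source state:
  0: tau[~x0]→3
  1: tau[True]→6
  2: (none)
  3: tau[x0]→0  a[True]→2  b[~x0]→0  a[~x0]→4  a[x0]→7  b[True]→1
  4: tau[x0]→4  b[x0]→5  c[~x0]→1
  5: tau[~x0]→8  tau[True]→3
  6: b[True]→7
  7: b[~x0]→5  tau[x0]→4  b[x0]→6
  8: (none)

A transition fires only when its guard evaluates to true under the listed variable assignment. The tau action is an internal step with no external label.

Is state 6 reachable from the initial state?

11 transition(s) survive guard evaluation.
L0 = {0}
L1 = {3}  now seen {0,3}
L2 = {1,2,4}  now seen {0,1,2,3,4}
L3 = {6}  now seen {0,1,2,3,4,6}
L4 = {7}  now seen {0,1,2,3,4,6,7}
L5 = {5}  now seen {0,1,2,3,4,5,6,7}
L6 = {8}  now seen {0,1,2,3,4,5,6,7,8}
Reach set: {0,1,2,3,4,5,6,7,8}
witness 6: tau·b·tau

Answer: REACHABLE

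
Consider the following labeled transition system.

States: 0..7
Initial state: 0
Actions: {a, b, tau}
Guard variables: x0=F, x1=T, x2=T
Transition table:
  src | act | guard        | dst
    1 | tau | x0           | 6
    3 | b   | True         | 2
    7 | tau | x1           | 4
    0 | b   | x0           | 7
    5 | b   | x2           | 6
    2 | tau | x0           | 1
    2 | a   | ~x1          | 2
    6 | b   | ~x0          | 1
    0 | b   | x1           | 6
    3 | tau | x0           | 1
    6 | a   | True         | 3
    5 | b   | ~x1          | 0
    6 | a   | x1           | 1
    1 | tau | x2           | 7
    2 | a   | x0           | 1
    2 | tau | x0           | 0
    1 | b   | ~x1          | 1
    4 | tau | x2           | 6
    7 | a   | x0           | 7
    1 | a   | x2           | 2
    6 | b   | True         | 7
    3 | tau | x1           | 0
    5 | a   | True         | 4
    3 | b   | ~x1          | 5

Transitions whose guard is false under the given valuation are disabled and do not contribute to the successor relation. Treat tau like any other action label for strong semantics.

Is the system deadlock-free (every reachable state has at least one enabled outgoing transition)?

Answer: DEADLOCK at state 2

Trace:
Reachable = {0,1,2,3,4,6,7}
  0: b→6  [deg 1]
  1: a→2  tau→7  [deg 2]
  2: ∅  [deadlock]
  3: b→2  tau→0  [deg 2]
  4: tau→6  [deg 1]
  6: a→1  a→3  b→1  b→7  [deg 4]
  7: tau→4  [deg 1]
Path to 2: b·b·a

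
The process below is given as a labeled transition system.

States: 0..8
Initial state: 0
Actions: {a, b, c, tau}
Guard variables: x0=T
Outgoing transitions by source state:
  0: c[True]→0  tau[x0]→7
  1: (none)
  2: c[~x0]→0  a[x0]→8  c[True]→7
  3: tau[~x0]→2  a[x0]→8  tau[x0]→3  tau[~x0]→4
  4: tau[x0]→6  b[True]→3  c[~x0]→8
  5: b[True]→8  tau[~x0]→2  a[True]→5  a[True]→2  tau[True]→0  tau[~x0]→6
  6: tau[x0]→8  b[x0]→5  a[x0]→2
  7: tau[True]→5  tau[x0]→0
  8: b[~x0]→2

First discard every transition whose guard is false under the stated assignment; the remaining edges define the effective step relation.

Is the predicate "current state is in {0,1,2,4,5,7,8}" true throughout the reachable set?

Allowed set {0,1,2,4,5,7,8}
R = {0,2,5,7,8}
  0: ok
  2: ok
  5: ok
  7: ok
  8: ok

Answer: INVARIANT HOLDS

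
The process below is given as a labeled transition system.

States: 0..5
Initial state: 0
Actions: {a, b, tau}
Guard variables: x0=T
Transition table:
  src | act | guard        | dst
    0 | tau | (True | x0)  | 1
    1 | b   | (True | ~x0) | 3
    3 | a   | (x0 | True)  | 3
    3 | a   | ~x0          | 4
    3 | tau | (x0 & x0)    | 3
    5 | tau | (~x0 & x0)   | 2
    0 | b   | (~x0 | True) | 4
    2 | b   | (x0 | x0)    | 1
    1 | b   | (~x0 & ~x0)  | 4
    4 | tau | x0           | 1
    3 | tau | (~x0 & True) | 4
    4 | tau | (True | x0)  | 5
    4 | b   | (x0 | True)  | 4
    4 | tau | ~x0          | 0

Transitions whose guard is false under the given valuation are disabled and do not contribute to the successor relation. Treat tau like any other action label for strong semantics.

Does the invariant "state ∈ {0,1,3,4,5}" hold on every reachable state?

Allowed set {0,1,3,4,5}
Reachable = {0,1,3,4,5}
  0: safe
  1: safe
  3: safe
  4: safe
  5: safe

Answer: INVARIANT HOLDS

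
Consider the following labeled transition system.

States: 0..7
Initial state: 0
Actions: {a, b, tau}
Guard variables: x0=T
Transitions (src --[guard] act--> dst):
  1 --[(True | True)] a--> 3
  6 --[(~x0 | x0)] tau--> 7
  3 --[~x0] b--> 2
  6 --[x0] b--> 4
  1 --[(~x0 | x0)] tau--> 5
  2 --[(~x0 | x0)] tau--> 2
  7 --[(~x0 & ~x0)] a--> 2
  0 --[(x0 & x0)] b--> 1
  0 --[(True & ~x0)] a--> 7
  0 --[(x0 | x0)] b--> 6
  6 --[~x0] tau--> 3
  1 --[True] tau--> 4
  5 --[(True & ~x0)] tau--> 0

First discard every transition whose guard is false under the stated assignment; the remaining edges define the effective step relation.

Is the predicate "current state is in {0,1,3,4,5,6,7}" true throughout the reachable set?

Allowed set {0,1,3,4,5,6,7}
Reach set: {0,1,3,4,5,6,7}
  0: ✓
  1: ✓
  3: ✓
  4: ✓
  5: ✓
  6: ✓
  7: ✓

Answer: INVARIANT HOLDS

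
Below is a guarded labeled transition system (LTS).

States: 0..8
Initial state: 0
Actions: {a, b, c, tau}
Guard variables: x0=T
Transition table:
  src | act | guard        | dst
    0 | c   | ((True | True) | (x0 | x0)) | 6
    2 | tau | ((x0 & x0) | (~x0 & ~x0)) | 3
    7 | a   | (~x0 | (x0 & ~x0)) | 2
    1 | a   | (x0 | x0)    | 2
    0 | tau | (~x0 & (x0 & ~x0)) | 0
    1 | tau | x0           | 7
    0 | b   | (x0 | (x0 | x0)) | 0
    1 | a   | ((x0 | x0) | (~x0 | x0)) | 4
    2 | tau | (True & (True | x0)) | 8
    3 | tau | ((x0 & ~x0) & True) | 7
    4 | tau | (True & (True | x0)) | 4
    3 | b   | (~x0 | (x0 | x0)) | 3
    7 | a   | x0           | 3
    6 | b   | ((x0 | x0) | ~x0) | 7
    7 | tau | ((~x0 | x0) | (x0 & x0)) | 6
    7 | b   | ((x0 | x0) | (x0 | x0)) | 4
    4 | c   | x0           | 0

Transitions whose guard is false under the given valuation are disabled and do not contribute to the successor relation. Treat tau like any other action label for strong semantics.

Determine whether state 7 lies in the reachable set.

After dropping false guards: 14 live edges.
Layer 0: {0}
Layer 1: {6}  cumulative {0,6}
Layer 2: {7}  cumulative {0,6,7}
Layer 3: {3,4}  cumulative {0,3,4,6,7}
Reachable = {0,3,4,6,7}
trace reaching 7: c·b

Answer: REACHABLE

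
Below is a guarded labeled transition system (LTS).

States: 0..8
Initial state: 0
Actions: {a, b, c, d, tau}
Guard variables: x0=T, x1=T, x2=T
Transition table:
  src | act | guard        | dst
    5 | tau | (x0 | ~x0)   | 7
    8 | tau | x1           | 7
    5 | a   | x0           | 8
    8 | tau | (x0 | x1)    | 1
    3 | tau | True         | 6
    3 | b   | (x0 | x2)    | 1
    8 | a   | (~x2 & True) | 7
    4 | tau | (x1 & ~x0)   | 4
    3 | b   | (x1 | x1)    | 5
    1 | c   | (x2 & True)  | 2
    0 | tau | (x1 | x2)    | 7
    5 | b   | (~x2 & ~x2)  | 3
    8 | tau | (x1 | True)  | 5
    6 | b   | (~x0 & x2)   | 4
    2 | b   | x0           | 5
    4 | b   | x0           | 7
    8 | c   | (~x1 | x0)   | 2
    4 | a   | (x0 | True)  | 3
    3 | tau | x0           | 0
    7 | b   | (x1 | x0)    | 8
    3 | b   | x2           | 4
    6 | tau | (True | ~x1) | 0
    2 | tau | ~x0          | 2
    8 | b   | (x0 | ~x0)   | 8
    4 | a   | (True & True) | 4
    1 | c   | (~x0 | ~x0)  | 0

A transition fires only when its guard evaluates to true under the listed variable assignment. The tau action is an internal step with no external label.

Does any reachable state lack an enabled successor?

Answer: DEADLOCK-FREE

Trace:
Reach set: {0,1,2,5,7,8}
  0: tau→7  [1 out]
  1: c→2  [1 out]
  2: b→5  [1 out]
  5: a→8  tau→7  [2 out]
  7: b→8  [1 out]
  8: b→8  c→2  tau→1  tau→5  tau→7  [5 out]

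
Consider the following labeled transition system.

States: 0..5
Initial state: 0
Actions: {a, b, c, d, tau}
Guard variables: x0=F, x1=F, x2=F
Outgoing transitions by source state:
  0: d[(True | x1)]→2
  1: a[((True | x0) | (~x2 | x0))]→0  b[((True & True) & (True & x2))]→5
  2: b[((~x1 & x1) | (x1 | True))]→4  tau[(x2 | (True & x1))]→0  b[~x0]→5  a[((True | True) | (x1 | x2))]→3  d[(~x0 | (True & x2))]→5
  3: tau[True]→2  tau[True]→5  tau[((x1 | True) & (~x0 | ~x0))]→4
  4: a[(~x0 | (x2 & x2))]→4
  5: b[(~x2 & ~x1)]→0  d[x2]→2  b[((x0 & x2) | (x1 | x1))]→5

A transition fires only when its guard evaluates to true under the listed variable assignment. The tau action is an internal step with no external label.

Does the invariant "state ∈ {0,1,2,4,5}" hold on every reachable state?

Inv-set: {0,1,2,4,5}
R = {0,2,3,4,5}
  0: ok
  2: ok
  3: outside
  4: ok
  5: ok
reach 3 via d·a — violates

Answer: INVARIANT VIOLATED at state 3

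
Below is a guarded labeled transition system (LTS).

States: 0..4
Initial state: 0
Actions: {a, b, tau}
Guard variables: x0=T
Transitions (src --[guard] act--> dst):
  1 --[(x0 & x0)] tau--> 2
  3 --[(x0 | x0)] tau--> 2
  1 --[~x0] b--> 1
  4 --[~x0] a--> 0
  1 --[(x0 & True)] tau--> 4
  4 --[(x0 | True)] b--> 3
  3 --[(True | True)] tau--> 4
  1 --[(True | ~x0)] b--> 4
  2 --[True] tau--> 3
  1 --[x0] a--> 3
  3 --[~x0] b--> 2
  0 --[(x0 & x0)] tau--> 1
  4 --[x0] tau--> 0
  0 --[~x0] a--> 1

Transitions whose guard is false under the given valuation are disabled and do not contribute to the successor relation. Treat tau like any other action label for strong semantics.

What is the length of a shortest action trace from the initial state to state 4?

Answer: 2

Working:
BFS to 4:
  L0 = {0}
  L1 = {1}
  L2 = {2,3,4}
4 enters at depth 2; path tau·b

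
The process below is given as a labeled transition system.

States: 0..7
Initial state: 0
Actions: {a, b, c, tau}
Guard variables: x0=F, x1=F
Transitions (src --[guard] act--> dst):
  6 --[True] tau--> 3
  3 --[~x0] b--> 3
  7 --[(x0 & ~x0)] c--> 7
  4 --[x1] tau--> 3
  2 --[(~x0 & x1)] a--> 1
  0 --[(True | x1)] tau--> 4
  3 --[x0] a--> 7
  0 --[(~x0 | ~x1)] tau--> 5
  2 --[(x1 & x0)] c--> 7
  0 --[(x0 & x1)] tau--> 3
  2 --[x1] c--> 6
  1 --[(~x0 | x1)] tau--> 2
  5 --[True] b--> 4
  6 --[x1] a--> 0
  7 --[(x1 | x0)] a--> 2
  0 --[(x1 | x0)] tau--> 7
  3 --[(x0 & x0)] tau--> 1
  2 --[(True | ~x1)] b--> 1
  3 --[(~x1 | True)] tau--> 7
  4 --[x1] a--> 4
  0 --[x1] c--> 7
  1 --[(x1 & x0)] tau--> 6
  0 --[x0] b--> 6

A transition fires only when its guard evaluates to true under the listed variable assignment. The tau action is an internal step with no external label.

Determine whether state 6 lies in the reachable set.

Guard filter leaves 8 enabled edge(s).
Layer 0: {0}
Layer 1: {4,5}  cumulative {0,4,5}
Reachable = {0,4,5}

Answer: UNREACHABLE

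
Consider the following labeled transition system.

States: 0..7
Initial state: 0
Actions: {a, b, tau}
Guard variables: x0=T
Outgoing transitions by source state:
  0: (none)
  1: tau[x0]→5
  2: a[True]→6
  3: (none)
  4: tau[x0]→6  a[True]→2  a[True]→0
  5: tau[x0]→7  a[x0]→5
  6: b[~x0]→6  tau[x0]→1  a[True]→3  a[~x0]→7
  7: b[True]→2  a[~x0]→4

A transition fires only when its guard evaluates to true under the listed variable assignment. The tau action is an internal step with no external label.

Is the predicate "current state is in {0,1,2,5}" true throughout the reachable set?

Inv-set: {0,1,2,5}
Reach set: {0}
  0: ok

Answer: INVARIANT HOLDS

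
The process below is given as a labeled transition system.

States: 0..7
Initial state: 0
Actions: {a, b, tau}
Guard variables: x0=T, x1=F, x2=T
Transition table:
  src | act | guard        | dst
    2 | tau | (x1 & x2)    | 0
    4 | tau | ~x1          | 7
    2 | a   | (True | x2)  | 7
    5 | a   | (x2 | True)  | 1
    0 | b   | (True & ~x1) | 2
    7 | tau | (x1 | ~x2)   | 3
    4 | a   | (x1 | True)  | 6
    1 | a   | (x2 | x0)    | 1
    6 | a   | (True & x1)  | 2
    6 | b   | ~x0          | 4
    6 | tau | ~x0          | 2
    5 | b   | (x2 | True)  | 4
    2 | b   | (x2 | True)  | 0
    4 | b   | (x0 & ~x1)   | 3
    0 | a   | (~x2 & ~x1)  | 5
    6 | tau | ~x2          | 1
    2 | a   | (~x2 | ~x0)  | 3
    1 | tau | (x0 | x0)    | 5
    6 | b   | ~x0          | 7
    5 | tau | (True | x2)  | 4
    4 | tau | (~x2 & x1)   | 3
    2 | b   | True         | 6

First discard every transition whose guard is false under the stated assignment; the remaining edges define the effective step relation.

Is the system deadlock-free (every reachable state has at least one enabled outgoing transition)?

Reach set: {0,2,6,7}
  0: b→2  [1 exit(s)]
  2: a→7  b→0  b→6  [3 exit(s)]
  6: ∅  [STUCK]
  7: ∅  [STUCK]
witness 6: b·b

Answer: DEADLOCK at state 6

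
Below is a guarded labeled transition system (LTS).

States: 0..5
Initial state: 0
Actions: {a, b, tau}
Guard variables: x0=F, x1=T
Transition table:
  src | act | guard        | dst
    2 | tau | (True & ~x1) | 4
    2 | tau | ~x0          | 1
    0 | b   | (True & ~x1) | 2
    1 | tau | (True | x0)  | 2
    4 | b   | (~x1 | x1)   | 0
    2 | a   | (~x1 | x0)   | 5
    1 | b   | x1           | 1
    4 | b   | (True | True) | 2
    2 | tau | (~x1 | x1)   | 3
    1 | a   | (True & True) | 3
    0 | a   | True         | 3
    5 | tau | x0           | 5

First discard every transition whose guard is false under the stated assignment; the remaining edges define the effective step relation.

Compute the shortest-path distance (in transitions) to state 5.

Layered search for 5:
  Layer 0: {0}
  Layer 1: {3}
5 never appears.

Answer: UNREACHABLE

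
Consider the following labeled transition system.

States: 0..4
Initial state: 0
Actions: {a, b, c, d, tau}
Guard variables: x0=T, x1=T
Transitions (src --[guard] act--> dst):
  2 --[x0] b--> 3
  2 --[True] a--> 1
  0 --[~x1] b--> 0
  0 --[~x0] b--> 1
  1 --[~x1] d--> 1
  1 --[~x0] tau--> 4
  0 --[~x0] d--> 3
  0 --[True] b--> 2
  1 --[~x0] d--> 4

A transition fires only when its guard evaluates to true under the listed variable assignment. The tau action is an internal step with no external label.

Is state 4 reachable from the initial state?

After dropping false guards: 3 live edges.
L0 = {0}
L1 = {2}  cumulative {0,2}
L2 = {1,3}  cumulative {0,1,2,3}
Reach set: {0,1,2,3}

Answer: UNREACHABLE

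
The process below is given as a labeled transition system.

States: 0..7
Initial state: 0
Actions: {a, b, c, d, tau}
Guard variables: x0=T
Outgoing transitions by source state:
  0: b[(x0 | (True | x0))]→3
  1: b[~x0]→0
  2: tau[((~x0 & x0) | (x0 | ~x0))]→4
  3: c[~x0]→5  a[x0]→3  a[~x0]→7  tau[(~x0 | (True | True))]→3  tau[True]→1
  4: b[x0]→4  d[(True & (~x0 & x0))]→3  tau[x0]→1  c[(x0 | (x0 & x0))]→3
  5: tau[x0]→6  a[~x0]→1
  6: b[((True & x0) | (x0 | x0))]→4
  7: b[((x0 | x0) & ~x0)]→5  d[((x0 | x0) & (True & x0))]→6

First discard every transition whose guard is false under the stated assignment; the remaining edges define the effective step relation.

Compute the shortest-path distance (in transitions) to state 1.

Breadth-first toward 1:
  L0 = {0}
  L1 = {3}
  L2 = {1}
1 enters at depth 2; path b·tau

Answer: 2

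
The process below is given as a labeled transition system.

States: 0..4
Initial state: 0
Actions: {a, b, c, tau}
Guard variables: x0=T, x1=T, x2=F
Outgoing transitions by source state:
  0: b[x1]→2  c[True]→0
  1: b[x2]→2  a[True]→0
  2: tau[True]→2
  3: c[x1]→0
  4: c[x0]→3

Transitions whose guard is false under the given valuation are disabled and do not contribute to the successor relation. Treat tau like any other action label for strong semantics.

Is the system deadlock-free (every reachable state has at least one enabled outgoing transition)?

R = {0,2}
  0: b→2  c→0  [deg 2]
  2: tau→2  [deg 1]

Answer: DEADLOCK-FREE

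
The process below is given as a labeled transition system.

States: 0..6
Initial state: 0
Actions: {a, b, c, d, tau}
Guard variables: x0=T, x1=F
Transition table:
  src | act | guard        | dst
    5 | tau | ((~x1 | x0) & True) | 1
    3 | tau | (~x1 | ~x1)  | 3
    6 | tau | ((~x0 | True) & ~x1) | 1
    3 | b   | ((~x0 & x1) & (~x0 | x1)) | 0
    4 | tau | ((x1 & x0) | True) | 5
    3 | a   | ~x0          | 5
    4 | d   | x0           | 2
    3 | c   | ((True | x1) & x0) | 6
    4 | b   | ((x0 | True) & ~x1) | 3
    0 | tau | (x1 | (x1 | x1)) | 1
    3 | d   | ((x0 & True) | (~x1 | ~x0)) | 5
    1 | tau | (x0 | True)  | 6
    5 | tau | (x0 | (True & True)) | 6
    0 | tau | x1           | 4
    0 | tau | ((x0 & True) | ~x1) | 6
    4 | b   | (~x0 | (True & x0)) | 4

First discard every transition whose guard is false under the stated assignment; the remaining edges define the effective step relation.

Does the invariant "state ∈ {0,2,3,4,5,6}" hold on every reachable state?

Inv-set: {0,2,3,4,5,6}
Reach set: {0,1,6}
  0: ✓
  1: outside
  6: ✓
witness against invariant: tau·tau → 1

Answer: INVARIANT VIOLATED at state 1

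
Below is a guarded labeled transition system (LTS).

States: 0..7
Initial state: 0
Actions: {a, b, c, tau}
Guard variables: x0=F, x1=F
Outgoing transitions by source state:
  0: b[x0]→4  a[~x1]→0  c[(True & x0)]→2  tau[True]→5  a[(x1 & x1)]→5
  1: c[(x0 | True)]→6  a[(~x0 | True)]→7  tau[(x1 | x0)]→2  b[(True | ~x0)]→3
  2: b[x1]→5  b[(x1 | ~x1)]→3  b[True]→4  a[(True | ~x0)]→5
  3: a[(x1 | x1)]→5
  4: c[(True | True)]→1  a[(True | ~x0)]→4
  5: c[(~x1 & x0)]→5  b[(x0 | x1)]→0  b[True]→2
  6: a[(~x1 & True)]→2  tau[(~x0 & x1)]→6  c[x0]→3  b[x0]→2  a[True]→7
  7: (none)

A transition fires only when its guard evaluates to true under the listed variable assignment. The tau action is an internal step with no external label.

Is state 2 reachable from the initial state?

Answer: REACHABLE

Working:
13 transition(s) survive guard evaluation.
L0 = {0}
L1 = {5}  now seen {0,5}
L2 = {2}  now seen {0,2,5}
L3 = {3,4}  now seen {0,2,3,4,5}
L4 = {1}  now seen {0,1,2,3,4,5}
L5 = {6,7}  now seen {0,1,2,3,4,5,6,7}
Reachable = {0,1,2,3,4,5,6,7}
trace reaching 2: tau·b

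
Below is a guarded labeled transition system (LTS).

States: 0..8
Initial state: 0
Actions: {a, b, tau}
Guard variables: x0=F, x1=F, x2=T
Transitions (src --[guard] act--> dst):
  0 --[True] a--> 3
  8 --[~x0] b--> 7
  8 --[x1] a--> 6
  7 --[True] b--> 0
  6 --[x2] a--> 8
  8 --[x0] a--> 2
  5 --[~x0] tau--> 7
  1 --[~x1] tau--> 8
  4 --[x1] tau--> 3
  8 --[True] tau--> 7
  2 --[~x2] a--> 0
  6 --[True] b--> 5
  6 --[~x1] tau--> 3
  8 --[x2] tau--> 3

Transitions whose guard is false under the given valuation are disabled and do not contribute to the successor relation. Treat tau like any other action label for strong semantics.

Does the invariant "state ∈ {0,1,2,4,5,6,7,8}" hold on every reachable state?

Safe = {0,1,2,4,5,6,7,8}
R = {0,3}
  0: safe
  3: outside
counterexample path to 3: a

Answer: INVARIANT VIOLATED at state 3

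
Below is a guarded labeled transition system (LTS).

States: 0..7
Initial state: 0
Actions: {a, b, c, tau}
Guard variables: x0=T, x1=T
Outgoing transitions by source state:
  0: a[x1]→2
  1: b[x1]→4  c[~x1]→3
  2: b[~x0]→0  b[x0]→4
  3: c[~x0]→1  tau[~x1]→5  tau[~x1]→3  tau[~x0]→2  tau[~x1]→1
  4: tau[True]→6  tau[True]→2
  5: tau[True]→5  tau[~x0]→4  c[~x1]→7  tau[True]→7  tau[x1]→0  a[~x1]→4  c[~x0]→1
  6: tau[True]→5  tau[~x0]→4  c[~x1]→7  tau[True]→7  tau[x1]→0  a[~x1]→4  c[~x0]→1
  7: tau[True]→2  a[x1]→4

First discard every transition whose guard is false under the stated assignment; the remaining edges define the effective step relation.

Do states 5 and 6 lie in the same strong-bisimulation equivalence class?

Answer: BISIMILAR

Analysis:
Bisimulation quotient by refinement:
  π0 = {{0,1,2,3,4,5,6,7}}
  π1 = {{0},{1,2},{3},{4,5,6},{7}}
  π2 = {{0},{1,2},{3},{4},{5,6},{7}}
Fixed point at round 3; 6 class(es).
[5]={5,6}  [6]={5,6}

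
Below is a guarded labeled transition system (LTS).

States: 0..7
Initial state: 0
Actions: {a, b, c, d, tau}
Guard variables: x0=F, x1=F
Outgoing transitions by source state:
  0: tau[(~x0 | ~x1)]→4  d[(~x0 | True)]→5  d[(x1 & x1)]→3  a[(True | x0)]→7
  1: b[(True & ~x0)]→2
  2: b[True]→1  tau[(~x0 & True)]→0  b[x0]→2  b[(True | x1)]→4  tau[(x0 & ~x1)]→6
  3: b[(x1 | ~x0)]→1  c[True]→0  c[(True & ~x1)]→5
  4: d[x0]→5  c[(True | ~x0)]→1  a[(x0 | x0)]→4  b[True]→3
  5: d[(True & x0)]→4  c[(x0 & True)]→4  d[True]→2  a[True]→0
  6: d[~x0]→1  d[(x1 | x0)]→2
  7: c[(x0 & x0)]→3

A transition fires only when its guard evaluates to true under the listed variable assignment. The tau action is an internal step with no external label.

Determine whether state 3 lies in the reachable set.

Answer: REACHABLE

Analysis:
15 transition(s) survive guard evaluation.
Layer 0: {0}
Layer 1: {4,5,7}  cumulative {0,4,5,7}
Layer 2: {1,2,3}  cumulative {0,1,2,3,4,5,7}
Reach set: {0,1,2,3,4,5,7}
Path to 3: tau·b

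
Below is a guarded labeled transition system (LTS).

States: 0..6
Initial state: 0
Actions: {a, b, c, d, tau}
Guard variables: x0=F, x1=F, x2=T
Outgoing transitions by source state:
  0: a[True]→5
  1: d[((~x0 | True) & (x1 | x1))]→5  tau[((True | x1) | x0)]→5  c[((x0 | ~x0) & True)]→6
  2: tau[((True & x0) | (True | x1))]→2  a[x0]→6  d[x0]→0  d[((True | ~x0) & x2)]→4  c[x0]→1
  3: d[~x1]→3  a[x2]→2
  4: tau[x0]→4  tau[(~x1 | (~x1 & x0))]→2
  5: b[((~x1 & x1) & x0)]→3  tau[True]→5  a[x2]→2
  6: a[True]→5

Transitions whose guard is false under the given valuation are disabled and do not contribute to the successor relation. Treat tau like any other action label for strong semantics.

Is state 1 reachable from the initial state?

11 transition(s) survive guard evaluation.
Layer 0: {0}
Layer 1: {5}  total {0,5}
Layer 2: {2}  total {0,2,5}
Layer 3: {4}  total {0,2,4,5}
R = {0,2,4,5}

Answer: UNREACHABLE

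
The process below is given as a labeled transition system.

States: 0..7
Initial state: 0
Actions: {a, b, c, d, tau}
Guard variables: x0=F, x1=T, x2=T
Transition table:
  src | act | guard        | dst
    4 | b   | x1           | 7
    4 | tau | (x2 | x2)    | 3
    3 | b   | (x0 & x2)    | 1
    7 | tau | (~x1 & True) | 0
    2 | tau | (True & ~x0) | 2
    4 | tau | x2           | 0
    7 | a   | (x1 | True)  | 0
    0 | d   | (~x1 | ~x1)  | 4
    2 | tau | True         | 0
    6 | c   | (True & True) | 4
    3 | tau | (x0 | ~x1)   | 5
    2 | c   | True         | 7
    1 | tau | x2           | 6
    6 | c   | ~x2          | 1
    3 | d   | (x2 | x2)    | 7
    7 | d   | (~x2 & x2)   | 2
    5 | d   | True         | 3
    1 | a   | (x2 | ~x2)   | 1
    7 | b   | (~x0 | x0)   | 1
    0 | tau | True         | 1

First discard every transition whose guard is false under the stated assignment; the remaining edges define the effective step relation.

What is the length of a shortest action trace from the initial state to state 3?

Answer: 4

Analysis:
Breadth-first toward 3:
  L0 = {0}
  L1 = {1}
  L2 = {6}
  L3 = {4}
  L4 = {3,7}
3 enters at depth 4; path tau·tau·c·tau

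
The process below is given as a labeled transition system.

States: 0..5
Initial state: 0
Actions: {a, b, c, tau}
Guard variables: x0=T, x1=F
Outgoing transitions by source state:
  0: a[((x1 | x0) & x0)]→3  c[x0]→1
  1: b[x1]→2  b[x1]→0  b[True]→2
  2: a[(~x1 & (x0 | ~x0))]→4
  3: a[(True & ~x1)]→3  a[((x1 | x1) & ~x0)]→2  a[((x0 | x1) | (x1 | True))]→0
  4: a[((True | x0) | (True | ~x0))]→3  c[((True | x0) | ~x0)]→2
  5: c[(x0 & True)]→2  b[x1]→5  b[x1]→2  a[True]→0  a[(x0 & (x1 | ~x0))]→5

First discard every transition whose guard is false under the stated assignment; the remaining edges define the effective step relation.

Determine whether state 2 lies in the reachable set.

10 transition(s) survive guard evaluation.
depth 0: {0}
depth 1: {1,3}  now seen {0,1,3}
depth 2: {2}  now seen {0,1,2,3}
depth 3: {4}  now seen {0,1,2,3,4}
Reachable = {0,1,2,3,4}
trace reaching 2: c·b

Answer: REACHABLE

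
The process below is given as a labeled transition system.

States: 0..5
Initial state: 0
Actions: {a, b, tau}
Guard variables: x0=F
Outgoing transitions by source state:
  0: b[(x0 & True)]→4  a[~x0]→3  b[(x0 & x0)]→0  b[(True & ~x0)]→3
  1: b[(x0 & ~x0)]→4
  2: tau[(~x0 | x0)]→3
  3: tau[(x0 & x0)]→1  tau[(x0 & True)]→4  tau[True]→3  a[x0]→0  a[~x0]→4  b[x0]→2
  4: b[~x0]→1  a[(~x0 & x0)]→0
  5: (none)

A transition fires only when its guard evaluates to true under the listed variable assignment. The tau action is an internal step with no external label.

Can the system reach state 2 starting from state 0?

6 transition(s) survive guard evaluation.
L0 = {0}
L1 = {3}  now seen {0,3}
L2 = {4}  now seen {0,3,4}
L3 = {1}  now seen {0,1,3,4}
Reachable = {0,1,3,4}

Answer: UNREACHABLE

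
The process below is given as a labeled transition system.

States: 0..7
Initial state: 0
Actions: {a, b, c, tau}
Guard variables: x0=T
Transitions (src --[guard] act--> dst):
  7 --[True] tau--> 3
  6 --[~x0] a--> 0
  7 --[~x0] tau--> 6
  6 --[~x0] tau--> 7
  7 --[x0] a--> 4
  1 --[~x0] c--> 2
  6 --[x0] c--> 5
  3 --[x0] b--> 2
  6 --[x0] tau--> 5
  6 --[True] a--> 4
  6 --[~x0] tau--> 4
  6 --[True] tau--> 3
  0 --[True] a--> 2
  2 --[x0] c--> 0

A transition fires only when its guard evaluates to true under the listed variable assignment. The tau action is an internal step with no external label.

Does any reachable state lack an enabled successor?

Reach set: {0,2}
  0: a→2  [deg 1]
  2: c→0  [deg 1]

Answer: DEADLOCK-FREE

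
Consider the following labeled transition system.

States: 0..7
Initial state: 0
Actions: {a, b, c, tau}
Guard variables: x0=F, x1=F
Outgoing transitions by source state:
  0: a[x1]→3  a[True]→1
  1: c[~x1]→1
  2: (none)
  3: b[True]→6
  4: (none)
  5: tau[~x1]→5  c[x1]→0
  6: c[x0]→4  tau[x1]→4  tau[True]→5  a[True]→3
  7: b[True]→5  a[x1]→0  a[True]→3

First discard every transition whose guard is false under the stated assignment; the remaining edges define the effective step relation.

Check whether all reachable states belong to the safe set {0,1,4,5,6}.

Inv-set: {0,1,4,5,6}
Reach set: {0,1}
  0: ok
  1: ok

Answer: INVARIANT HOLDS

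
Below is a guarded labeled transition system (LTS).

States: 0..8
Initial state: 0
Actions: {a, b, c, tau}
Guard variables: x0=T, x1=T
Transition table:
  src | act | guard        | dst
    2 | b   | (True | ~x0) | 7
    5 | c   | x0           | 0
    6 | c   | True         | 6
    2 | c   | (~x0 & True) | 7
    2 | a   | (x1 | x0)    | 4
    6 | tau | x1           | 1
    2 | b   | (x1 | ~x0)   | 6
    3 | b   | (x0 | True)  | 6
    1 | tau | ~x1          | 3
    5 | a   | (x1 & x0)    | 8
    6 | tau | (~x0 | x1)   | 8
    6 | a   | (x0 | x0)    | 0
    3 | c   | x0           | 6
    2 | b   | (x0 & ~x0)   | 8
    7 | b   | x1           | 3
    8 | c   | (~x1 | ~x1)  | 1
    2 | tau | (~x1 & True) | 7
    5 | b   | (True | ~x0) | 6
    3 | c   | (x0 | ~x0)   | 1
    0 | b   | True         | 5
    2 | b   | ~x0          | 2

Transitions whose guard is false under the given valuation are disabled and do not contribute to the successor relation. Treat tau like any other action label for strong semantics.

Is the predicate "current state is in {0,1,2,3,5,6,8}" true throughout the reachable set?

Inv-set: {0,1,2,3,5,6,8}
Reach set: {0,1,5,6,8}
  0: ok
  1: ok
  5: ok
  6: ok
  8: ok

Answer: INVARIANT HOLDS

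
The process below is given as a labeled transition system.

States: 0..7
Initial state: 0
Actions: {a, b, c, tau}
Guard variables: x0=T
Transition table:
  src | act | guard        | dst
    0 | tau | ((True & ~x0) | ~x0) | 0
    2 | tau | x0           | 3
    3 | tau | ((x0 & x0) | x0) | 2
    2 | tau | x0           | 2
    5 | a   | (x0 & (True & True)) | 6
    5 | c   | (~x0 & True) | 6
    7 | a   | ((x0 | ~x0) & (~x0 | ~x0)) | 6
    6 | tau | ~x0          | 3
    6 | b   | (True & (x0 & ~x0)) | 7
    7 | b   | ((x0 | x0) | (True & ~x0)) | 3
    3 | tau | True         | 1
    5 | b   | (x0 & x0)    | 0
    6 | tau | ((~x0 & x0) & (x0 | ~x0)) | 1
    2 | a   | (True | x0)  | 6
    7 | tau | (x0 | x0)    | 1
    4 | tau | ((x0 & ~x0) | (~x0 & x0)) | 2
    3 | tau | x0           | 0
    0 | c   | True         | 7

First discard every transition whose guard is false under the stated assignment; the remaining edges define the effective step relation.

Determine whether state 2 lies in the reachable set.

Answer: REACHABLE

Analysis:
After dropping false guards: 11 live edges.
depth 0: {0}
depth 1: {7}  total {0,7}
depth 2: {1,3}  total {0,1,3,7}
depth 3: {2}  total {0,1,2,3,7}
depth 4: {6}  total {0,1,2,3,6,7}
Reach set: {0,1,2,3,6,7}
trace reaching 2: c·b·tau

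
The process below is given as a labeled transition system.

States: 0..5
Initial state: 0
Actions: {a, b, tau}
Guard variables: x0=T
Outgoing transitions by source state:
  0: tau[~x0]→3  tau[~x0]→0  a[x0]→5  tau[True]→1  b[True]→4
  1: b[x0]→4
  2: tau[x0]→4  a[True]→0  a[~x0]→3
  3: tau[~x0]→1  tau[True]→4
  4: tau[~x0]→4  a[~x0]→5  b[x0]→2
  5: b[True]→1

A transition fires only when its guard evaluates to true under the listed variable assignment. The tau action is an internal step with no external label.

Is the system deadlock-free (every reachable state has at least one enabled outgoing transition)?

Answer: DEADLOCK-FREE

Working:
Reach set: {0,1,2,4,5}
  0: a→5  b→4  tau→1  [3 exit(s)]
  1: b→4  [1 exit(s)]
  2: a→0  tau→4  [2 exit(s)]
  4: b→2  [1 exit(s)]
  5: b→1  [1 exit(s)]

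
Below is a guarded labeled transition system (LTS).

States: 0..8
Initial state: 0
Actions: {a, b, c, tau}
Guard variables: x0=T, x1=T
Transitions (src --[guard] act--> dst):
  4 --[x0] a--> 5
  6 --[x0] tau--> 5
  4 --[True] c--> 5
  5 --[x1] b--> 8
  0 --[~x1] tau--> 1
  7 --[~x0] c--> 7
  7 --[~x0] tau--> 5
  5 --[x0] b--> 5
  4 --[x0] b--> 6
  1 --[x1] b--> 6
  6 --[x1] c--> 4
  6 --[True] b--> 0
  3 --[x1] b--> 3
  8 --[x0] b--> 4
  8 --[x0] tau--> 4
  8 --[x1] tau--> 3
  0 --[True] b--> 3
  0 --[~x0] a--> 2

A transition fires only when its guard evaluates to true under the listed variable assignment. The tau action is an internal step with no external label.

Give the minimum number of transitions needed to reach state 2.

Answer: UNREACHABLE

Trace:
Layered search for 2:
  L0 = {0}
  L1 = {3}
2 never appears.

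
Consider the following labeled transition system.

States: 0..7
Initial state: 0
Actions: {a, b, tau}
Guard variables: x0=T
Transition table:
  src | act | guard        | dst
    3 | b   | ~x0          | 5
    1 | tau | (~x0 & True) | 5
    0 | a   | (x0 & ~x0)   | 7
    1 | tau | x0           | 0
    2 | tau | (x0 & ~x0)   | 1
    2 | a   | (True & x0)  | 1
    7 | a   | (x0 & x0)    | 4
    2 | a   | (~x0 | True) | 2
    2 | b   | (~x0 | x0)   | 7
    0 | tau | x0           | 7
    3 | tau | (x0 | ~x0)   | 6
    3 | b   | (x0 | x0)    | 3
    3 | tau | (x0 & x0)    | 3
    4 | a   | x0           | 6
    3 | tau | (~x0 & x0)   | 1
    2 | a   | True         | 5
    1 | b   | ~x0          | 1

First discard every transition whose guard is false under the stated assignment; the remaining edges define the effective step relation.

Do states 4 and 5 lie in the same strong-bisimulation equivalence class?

Answer: NOT BISIMILAR

Analysis:
Bisimulation quotient by refinement:
  round 0: {{0,1,2,3,4,5,6,7}}
  round 1: {{0,1},{2},{3},{4,7},{5,6}}
  round 2: {{0},{1},{2},{3},{4},{5,6},{7}}
Fixed point at round 3; 7 class(es).
class of 4: {4}; class of 5: {5,6}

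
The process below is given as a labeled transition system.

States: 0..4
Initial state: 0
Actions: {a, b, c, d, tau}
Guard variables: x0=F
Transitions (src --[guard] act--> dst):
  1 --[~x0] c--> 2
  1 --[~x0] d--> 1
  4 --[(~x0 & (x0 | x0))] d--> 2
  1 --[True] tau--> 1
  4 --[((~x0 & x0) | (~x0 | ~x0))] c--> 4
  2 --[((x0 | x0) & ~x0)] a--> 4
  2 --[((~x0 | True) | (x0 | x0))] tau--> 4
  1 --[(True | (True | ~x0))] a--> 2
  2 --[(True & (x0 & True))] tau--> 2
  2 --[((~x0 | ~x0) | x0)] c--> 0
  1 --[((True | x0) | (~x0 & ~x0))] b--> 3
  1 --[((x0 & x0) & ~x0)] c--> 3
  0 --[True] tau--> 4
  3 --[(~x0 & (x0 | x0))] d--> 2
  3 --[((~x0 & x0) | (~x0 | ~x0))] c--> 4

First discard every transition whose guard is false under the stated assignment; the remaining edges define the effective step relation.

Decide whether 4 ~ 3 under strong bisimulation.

Answer: BISIMILAR

Analysis:
Compute ~ classes (split until stable):
  P[0] = {{0,1,2,3,4}}
  P[1] = {{0},{1},{2},{3,4}}
Fixed point at round 2; 4 class(es).
[4]={3,4}  [3]={3,4}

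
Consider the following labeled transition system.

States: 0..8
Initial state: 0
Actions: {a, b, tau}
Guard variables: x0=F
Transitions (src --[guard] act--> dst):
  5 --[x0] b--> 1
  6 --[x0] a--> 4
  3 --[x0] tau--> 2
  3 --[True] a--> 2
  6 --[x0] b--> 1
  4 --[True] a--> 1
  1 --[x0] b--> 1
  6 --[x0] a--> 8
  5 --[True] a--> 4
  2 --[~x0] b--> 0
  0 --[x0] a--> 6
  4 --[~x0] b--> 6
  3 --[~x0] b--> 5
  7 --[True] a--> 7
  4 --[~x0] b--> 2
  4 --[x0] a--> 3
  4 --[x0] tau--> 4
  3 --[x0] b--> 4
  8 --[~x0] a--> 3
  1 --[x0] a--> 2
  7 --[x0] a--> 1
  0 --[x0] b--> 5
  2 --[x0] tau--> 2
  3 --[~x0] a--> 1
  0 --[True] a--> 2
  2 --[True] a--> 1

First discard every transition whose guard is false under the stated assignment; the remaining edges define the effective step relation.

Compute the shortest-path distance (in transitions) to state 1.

Answer: 2

Analysis:
Layered search for 1:
  L0 = {0}
  L1 = {2}
  L2 = {1}
1 enters at depth 2; path a·a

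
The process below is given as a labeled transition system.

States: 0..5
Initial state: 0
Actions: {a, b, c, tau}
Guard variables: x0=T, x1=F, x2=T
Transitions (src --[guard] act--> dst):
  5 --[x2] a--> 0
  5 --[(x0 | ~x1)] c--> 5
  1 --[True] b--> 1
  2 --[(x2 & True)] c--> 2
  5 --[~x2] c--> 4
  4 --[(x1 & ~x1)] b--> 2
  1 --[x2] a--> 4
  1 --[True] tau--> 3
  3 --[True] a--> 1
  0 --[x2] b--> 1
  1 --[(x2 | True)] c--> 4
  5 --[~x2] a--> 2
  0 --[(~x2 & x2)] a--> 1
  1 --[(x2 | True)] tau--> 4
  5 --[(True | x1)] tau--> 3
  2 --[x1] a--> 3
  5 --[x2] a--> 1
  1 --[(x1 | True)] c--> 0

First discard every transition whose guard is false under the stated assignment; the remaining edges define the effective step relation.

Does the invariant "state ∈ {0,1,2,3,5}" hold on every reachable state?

Answer: INVARIANT VIOLATED at state 4

Analysis:
Inv-set: {0,1,2,3,5}
Reach set: {0,1,3,4}
  0: ✓
  1: ✓
  3: ✓
  4: ✗ unsafe
witness against invariant: b·a → 4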